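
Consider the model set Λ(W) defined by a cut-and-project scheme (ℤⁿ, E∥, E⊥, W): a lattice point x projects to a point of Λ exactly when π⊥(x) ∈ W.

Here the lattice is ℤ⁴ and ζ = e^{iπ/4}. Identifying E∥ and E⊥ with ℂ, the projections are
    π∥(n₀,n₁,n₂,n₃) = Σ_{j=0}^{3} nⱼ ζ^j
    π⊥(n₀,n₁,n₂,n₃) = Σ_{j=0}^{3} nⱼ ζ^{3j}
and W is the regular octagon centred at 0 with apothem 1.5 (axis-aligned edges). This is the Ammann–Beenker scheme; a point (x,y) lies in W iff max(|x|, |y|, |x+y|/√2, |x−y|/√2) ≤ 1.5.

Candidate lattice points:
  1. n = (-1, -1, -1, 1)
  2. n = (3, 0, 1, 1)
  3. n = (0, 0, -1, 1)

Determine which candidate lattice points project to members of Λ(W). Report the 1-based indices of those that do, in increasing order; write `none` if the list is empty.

1

Internal map: ζ^{3j} for j=0..3 gives (1,0), (−√2/2,√2/2), (0,−1), (√2/2,√2/2).
candidate 1: n = (-1, -1, -1, 1) → π⊥ ≈ (+0.414214, +1.000000); max(|x|,|y|,|x±y|/√2) = 1.000000 ≤ 1.5 ⇒ ∈ W
candidate 2: n = (3, 0, 1, 1) → π⊥ ≈ (+3.707107, -0.292893); max(|x|,|y|,|x±y|/√2) = 3.707107 > 1.5 ⇒ ∉ W
candidate 3: n = (0, 0, -1, 1) → π⊥ ≈ (+0.707107, +1.707107); max(|x|,|y|,|x±y|/√2) = 1.707107 > 1.5 ⇒ ∉ W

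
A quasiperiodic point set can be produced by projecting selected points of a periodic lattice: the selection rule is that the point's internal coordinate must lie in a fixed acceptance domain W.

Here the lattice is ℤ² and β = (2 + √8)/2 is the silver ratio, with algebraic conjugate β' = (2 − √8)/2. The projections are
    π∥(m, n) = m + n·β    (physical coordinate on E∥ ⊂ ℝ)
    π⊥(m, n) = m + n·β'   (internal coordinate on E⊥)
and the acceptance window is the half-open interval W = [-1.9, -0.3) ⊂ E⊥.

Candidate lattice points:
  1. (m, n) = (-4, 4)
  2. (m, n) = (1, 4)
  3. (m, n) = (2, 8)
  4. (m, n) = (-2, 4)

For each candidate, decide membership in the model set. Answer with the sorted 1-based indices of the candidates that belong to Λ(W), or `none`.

2, 3

β' = (2−√8)/2 ≈ -0.414214.
[1] lift (-4,4): star map gives -5.656854; window check -1.9 ≤ -5.656854 < -0.3 is false → out
[2] lift (1,4): star map gives -0.656854; window check -1.9 ≤ -0.656854 < -0.3 is true → IN Λ
[3] lift (2,8): star map gives -1.313708; window check -1.9 ≤ -1.313708 < -0.3 is true → IN Λ
[4] lift (-2,4): star map gives -3.656854; window check -1.9 ≤ -3.656854 < -0.3 is false → out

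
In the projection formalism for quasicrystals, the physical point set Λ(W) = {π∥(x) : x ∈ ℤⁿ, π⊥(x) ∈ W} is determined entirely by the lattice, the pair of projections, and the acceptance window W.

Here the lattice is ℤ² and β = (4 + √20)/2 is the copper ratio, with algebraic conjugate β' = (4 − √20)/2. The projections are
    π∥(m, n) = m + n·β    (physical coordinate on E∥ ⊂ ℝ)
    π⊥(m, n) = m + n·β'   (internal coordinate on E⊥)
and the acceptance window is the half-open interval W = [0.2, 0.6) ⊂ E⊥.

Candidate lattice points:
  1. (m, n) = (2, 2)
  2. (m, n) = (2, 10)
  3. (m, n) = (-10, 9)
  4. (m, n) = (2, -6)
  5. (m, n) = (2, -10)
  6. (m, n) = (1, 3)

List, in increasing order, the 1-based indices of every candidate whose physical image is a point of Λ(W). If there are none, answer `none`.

6

Numerically β ≈ 4.23607 and β' = −1/β ≈ -0.23607.
#1 (2,2): internal coord 2 + (2)·β' = +1.52786; +1.52786 ∉ [0.2, 0.6) → out
#2 (2,10): internal coord 2 + (10)·β' = -0.36068; -0.36068 ∉ [0.2, 0.6) → out
#3 (-10,9): internal coord -10 + (9)·β' = -12.12461; -12.12461 ∉ [0.2, 0.6) → out
#4 (2,-6): internal coord 2 + (-6)·β' = +3.41641; +3.41641 ∉ [0.2, 0.6) → out
#5 (2,-10): internal coord 2 + (-10)·β' = +4.36068; +4.36068 ∉ [0.2, 0.6) → out
#6 (1,3): internal coord 1 + (3)·β' = +0.29180; +0.29180 ∈ [0.2, 0.6) → IN Λ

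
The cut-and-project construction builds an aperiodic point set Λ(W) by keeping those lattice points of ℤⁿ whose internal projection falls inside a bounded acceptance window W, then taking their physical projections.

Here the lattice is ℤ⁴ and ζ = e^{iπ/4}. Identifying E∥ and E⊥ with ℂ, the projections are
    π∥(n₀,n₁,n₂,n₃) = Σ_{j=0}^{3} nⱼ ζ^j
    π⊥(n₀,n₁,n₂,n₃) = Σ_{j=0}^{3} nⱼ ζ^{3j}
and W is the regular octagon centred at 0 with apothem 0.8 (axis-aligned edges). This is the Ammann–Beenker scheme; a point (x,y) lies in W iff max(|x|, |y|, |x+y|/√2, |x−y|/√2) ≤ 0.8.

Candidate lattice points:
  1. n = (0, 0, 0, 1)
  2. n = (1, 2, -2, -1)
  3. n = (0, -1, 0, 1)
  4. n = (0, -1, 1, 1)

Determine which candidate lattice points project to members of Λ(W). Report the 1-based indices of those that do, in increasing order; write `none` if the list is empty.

none

π⊥(n) = n₀ + n₁ζ³ + n₂ζ⁶ + n₃ζ⁹ where ζ = e^{iπ/4}.
#1 (0, 0, 0, 1): internal (0.70711, 0.70711); octagon support 1.00000 vs apothem 0.8 → ∉ W
#2 (1, 2, -2, -1): internal (-1.12132, 2.70711); octagon support 2.70711 vs apothem 0.8 → ∉ W
#3 (0, -1, 0, 1): internal (1.41421, 0.00000); octagon support 1.41421 vs apothem 0.8 → ∉ W
#4 (0, -1, 1, 1): internal (1.41421, -1.00000); octagon support 1.70711 vs apothem 0.8 → ∉ W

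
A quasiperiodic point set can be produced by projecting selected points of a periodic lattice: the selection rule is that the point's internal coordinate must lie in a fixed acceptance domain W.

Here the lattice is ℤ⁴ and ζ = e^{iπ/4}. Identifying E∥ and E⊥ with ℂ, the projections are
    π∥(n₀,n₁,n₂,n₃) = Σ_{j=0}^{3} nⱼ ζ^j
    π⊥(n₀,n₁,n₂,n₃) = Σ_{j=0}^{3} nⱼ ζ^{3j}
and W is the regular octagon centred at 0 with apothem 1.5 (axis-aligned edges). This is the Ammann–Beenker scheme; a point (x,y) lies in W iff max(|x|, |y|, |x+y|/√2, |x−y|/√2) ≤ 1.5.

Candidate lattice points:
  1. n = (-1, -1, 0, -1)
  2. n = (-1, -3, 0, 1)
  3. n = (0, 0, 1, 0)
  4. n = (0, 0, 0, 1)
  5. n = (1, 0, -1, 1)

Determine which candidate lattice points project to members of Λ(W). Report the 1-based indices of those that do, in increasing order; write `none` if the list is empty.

3, 4

With ζ = e^{iπ/4} the internal vectors are ζ^0,ζ^3,ζ^6,ζ^9.
candidate 1: n = (-1, -1, 0, -1) → π⊥ ≈ (-1.0000, -1.4142); max(|x|,|y|,|x±y|/√2) = 1.7071 > 1.5 ⇒ ∉ W
candidate 2: n = (-1, -3, 0, 1) → π⊥ ≈ (+1.8284, -1.4142); max(|x|,|y|,|x±y|/√2) = 2.2929 > 1.5 ⇒ ∉ W
candidate 3: n = (0, 0, 1, 0) → π⊥ ≈ (+0.0000, -1.0000); max(|x|,|y|,|x±y|/√2) = 1.0000 ≤ 1.5 ⇒ ∈ W
candidate 4: n = (0, 0, 0, 1) → π⊥ ≈ (+0.7071, +0.7071); max(|x|,|y|,|x±y|/√2) = 1.0000 ≤ 1.5 ⇒ ∈ W
candidate 5: n = (1, 0, -1, 1) → π⊥ ≈ (+1.7071, +1.7071); max(|x|,|y|,|x±y|/√2) = 2.4142 > 1.5 ⇒ ∉ W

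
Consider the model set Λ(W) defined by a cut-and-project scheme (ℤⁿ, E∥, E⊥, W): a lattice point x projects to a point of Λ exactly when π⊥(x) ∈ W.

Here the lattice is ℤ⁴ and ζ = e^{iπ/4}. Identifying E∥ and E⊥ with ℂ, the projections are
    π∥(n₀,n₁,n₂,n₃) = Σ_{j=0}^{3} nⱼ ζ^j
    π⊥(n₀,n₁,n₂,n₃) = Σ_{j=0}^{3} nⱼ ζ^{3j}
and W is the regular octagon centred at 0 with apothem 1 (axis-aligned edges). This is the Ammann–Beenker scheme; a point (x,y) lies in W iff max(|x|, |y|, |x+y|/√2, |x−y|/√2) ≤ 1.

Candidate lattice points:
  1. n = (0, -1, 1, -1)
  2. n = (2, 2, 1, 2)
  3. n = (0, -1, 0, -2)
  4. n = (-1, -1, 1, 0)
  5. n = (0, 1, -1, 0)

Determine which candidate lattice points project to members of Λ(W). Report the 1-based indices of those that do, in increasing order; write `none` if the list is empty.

none

Internal map: ζ^{3j} for j=0..3 gives (1,0), (−√2/2,√2/2), (0,−1), (√2/2,√2/2).
candidate 1: n = (0, -1, 1, -1) → π⊥ ≈ (+0.00000, -2.41421); max(|x|,|y|,|x±y|/√2) = 2.41421 > 1 ⇒ ∉ W
candidate 2: n = (2, 2, 1, 2) → π⊥ ≈ (+2.00000, +1.82843); max(|x|,|y|,|x±y|/√2) = 2.70711 > 1 ⇒ ∉ W
candidate 3: n = (0, -1, 0, -2) → π⊥ ≈ (-0.70711, -2.12132); max(|x|,|y|,|x±y|/√2) = 2.12132 > 1 ⇒ ∉ W
candidate 4: n = (-1, -1, 1, 0) → π⊥ ≈ (-0.29289, -1.70711); max(|x|,|y|,|x±y|/√2) = 1.70711 > 1 ⇒ ∉ W
candidate 5: n = (0, 1, -1, 0) → π⊥ ≈ (-0.70711, +1.70711); max(|x|,|y|,|x±y|/√2) = 1.70711 > 1 ⇒ ∉ W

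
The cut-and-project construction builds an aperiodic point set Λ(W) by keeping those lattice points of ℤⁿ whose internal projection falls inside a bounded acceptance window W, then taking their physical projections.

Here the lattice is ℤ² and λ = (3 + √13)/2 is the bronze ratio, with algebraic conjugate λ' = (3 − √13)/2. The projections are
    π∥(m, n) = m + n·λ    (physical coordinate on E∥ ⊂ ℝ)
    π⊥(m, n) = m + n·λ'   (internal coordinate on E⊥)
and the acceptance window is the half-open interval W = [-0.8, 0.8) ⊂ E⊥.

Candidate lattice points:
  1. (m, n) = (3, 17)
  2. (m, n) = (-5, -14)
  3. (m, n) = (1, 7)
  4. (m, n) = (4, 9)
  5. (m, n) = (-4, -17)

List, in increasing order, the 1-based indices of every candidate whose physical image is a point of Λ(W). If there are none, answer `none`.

2

Numerically λ ≈ 3.30278 and λ' = −1/λ ≈ -0.30278.
#1 (3,17): internal coord 3 + (17)·λ' = -2.14719; -2.14719 ∉ [-0.8, 0.8) → out
#2 (-5,-14): internal coord -5 + (-14)·λ' = -0.76114; -0.76114 ∈ [-0.8, 0.8) → IN Λ
#3 (1,7): internal coord 1 + (7)·λ' = -1.11943; -1.11943 ∉ [-0.8, 0.8) → out
#4 (4,9): internal coord 4 + (9)·λ' = +1.27502; +1.27502 ∉ [-0.8, 0.8) → out
#5 (-4,-17): internal coord -4 + (-17)·λ' = +1.14719; +1.14719 ∉ [-0.8, 0.8) → out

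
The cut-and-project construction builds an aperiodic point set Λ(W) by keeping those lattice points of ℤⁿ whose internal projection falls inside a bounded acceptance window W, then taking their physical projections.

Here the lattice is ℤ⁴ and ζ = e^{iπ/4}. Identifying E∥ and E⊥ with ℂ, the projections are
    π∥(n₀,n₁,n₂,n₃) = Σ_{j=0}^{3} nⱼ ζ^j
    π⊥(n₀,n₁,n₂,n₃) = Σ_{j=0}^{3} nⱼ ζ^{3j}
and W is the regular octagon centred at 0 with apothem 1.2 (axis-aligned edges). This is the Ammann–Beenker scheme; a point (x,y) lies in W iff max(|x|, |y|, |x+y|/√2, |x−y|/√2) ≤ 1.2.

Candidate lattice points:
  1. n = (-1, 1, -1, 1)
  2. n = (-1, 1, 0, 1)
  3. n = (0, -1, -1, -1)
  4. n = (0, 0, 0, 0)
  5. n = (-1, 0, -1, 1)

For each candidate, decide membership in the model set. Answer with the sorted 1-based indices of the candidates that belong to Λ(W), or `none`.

3, 4

Internal map: ζ^{3j} for j=0..3 gives (1,0), (−√2/2,√2/2), (0,−1), (√2/2,√2/2).
candidate 1: n = (-1, 1, -1, 1) → π⊥ ≈ (-1.0000, +2.4142); max(|x|,|y|,|x±y|/√2) = 2.4142 > 1.2 ⇒ ∉ W
candidate 2: n = (-1, 1, 0, 1) → π⊥ ≈ (-1.0000, +1.4142); max(|x|,|y|,|x±y|/√2) = 1.7071 > 1.2 ⇒ ∉ W
candidate 3: n = (0, -1, -1, -1) → π⊥ ≈ (+0.0000, -0.4142); max(|x|,|y|,|x±y|/√2) = 0.4142 ≤ 1.2 ⇒ ∈ W
candidate 4: n = (0, 0, 0, 0) → π⊥ ≈ (+0.0000, +0.0000); max(|x|,|y|,|x±y|/√2) = 0.0000 ≤ 1.2 ⇒ ∈ W
candidate 5: n = (-1, 0, -1, 1) → π⊥ ≈ (-0.2929, +1.7071); max(|x|,|y|,|x±y|/√2) = 1.7071 > 1.2 ⇒ ∉ W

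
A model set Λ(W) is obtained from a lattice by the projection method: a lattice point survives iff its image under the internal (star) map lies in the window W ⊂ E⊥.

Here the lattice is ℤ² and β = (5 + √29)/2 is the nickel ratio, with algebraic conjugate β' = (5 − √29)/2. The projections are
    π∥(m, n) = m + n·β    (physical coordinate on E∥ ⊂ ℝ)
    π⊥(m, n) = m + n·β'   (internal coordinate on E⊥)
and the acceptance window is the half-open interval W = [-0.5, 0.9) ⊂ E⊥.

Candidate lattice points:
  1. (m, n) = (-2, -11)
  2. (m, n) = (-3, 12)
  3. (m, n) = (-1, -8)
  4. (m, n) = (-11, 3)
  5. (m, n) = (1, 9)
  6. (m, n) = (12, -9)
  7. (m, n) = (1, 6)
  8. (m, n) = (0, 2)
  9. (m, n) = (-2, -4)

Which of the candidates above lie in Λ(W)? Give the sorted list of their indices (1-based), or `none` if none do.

1, 3, 7, 8

Numerically β ≈ 5.1926 and β' = −1/β ≈ -0.1926.
candidate 1: (m,n)=(-2,-11) → π∥ = -2-11·β ≈ -59.1184, π⊥ = -2-11·β' ≈ 0.1184 ∈ [-0.5, 0.9) ⇒ IN Λ
candidate 2: (m,n)=(-3,12) → π∥ = -3+12·β ≈ 59.3110, π⊥ = -3+12·β' ≈ -5.3110 ∉ [-0.5, 0.9) ⇒ out
candidate 3: (m,n)=(-1,-8) → π∥ = -1-8·β ≈ -42.5407, π⊥ = -1-8·β' ≈ 0.5407 ∈ [-0.5, 0.9) ⇒ IN Λ
candidate 4: (m,n)=(-11,3) → π∥ = -11+3·β ≈ 4.5777, π⊥ = -11+3·β' ≈ -11.5777 ∉ [-0.5, 0.9) ⇒ out
candidate 5: (m,n)=(1,9) → π∥ = 1+9·β ≈ 47.7332, π⊥ = 1+9·β' ≈ -0.7332 ∉ [-0.5, 0.9) ⇒ out
candidate 6: (m,n)=(12,-9) → π∥ = 12-9·β ≈ -34.7332, π⊥ = 12-9·β' ≈ 13.7332 ∉ [-0.5, 0.9) ⇒ out
candidate 7: (m,n)=(1,6) → π∥ = 1+6·β ≈ 32.1555, π⊥ = 1+6·β' ≈ -0.1555 ∈ [-0.5, 0.9) ⇒ IN Λ
candidate 8: (m,n)=(0,2) → π∥ = 0+2·β ≈ 10.3852, π⊥ = 0+2·β' ≈ -0.3852 ∈ [-0.5, 0.9) ⇒ IN Λ
candidate 9: (m,n)=(-2,-4) → π∥ = -2-4·β ≈ -22.7703, π⊥ = -2-4·β' ≈ -1.2297 ∉ [-0.5, 0.9) ⇒ out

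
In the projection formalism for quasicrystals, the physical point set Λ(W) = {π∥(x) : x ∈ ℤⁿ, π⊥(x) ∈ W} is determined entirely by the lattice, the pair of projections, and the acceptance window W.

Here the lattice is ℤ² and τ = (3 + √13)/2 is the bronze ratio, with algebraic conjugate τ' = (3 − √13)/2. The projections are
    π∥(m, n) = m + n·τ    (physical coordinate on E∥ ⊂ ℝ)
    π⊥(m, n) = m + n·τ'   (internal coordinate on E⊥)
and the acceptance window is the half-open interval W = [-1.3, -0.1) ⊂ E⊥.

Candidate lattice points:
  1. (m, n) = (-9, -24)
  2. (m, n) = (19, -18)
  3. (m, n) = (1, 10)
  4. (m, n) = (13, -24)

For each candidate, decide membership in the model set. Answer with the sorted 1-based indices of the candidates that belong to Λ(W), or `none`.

Numerically τ ≈ 3.30278 and τ' = −1/τ ≈ -0.30278.
[1] lift (-9,-24): star map gives -1.73338; window check -1.3 ≤ -1.73338 < -0.1 is false → out
[2] lift (19,-18): star map gives 24.44996; window check -1.3 ≤ 24.44996 < -0.1 is false → out
[3] lift (1,10): star map gives -2.02776; window check -1.3 ≤ -2.02776 < -0.1 is false → out
[4] lift (13,-24): star map gives 20.26662; window check -1.3 ≤ 20.26662 < -0.1 is false → out

none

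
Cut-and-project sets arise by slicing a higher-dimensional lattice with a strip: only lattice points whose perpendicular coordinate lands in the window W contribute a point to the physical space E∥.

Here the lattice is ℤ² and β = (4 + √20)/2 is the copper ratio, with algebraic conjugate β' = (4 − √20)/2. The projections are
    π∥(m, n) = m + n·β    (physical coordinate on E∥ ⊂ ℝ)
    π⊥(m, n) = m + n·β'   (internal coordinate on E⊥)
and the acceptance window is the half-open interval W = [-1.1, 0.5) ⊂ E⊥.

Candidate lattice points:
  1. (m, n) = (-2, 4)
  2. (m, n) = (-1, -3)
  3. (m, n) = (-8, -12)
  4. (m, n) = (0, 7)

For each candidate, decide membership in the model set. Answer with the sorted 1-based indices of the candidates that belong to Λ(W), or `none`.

Numerically β ≈ 4.236068 and β' = −1/β ≈ -0.236068.
candidate 1: (m,n)=(-2,4) → π∥ = -2+4·β ≈ 14.944272, π⊥ = -2+4·β' ≈ -2.944272 ∉ [-1.1, 0.5) ⇒ out
candidate 2: (m,n)=(-1,-3) → π∥ = -1-3·β ≈ -13.708204, π⊥ = -1-3·β' ≈ -0.291796 ∈ [-1.1, 0.5) ⇒ IN Λ
candidate 3: (m,n)=(-8,-12) → π∥ = -8-12·β ≈ -58.832816, π⊥ = -8-12·β' ≈ -5.167184 ∉ [-1.1, 0.5) ⇒ out
candidate 4: (m,n)=(0,7) → π∥ = 0+7·β ≈ 29.652476, π⊥ = 0+7·β' ≈ -1.652476 ∉ [-1.1, 0.5) ⇒ out

2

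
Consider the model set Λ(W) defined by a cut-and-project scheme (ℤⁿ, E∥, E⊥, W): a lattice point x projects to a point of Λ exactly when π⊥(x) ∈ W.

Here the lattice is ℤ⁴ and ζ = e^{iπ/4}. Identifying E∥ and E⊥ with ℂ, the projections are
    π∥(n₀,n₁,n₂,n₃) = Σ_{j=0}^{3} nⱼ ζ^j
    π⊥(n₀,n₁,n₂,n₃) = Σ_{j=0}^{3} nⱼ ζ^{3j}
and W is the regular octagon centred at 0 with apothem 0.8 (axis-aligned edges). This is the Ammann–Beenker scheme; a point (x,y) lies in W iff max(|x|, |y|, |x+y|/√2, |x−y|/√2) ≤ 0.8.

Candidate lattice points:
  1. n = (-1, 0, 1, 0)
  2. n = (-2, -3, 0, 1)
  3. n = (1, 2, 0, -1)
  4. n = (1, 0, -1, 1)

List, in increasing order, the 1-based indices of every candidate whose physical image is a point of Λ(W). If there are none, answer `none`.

Internal map: ζ^{3j} for j=0..3 gives (1,0), (−√2/2,√2/2), (0,−1), (√2/2,√2/2).
candidate 1: n = (-1, 0, 1, 0) → π⊥ ≈ (-1.00000, -1.00000); max(|x|,|y|,|x±y|/√2) = 1.41421 > 0.8 ⇒ ∉ W
candidate 2: n = (-2, -3, 0, 1) → π⊥ ≈ (+0.82843, -1.41421); max(|x|,|y|,|x±y|/√2) = 1.58579 > 0.8 ⇒ ∉ W
candidate 3: n = (1, 2, 0, -1) → π⊥ ≈ (-1.12132, +0.70711); max(|x|,|y|,|x±y|/√2) = 1.29289 > 0.8 ⇒ ∉ W
candidate 4: n = (1, 0, -1, 1) → π⊥ ≈ (+1.70711, +1.70711); max(|x|,|y|,|x±y|/√2) = 2.41421 > 0.8 ⇒ ∉ W

none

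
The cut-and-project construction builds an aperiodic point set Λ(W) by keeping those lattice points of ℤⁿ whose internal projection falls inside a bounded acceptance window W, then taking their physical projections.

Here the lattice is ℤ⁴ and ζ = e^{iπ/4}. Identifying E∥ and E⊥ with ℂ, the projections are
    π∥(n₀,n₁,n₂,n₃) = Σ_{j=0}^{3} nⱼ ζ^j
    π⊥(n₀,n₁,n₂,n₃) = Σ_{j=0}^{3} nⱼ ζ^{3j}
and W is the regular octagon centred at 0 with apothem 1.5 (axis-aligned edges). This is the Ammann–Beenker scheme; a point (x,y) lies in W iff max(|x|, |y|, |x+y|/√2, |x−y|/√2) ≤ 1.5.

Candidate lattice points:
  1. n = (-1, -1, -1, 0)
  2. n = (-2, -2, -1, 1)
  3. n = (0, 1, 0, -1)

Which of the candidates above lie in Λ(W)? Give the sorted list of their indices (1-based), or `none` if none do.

1, 2, 3

π⊥(n) = n₀ + n₁ζ³ + n₂ζ⁶ + n₃ζ⁹ where ζ = e^{iπ/4}.
#1 (-1, -1, -1, 0): internal (-0.29289, 0.29289); octagon support 0.41421 vs apothem 1.5 → ∈ W
#2 (-2, -2, -1, 1): internal (0.12132, 0.29289); octagon support 0.29289 vs apothem 1.5 → ∈ W
#3 (0, 1, 0, -1): internal (-1.41421, 0.00000); octagon support 1.41421 vs apothem 1.5 → ∈ W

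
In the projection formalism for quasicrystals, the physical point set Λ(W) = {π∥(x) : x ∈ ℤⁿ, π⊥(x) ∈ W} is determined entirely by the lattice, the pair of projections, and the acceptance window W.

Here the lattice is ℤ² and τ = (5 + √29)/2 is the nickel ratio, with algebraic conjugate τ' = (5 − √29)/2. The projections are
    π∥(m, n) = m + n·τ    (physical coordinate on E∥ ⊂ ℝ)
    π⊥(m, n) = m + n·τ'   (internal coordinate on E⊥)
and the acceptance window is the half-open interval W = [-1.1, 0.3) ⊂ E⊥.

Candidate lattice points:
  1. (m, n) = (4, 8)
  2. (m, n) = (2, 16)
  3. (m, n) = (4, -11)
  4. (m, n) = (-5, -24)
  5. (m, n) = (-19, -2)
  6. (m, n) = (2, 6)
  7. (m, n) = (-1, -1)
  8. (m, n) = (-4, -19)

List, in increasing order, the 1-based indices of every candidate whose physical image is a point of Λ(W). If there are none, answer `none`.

2, 4, 7, 8

Compute τ' = (5−√29)/2 = -0.19258, so π⊥(m,n) = m -0.19258·n.
#1 (4,8): internal coord 4 + (8)·τ' = +2.45934; +2.45934 ∉ [-1.1, 0.3) → out
#2 (2,16): internal coord 2 + (16)·τ' = -1.08132; -1.08132 ∈ [-1.1, 0.3) → IN Λ
#3 (4,-11): internal coord 4 + (-11)·τ' = +6.11841; +6.11841 ∉ [-1.1, 0.3) → out
#4 (-5,-24): internal coord -5 + (-24)·τ' = -0.37802; -0.37802 ∈ [-1.1, 0.3) → IN Λ
#5 (-19,-2): internal coord -19 + (-2)·τ' = -18.61484; -18.61484 ∉ [-1.1, 0.3) → out
#6 (2,6): internal coord 2 + (6)·τ' = +0.84451; +0.84451 ∉ [-1.1, 0.3) → out
#7 (-1,-1): internal coord -1 + (-1)·τ' = -0.80742; -0.80742 ∈ [-1.1, 0.3) → IN Λ
#8 (-4,-19): internal coord -4 + (-19)·τ' = -0.34093; -0.34093 ∈ [-1.1, 0.3) → IN Λ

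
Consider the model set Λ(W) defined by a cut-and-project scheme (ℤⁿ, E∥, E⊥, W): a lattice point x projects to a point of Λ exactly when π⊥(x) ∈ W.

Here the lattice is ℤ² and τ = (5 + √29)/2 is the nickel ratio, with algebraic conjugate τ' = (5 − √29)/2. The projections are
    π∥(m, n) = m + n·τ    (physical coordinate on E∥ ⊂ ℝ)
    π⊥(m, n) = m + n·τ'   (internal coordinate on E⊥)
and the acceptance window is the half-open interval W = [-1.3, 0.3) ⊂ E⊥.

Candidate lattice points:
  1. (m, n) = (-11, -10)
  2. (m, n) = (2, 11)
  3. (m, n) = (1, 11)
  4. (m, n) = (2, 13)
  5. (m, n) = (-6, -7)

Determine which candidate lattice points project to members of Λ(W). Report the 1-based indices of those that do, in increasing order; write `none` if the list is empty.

Numerically τ ≈ 5.19258 and τ' = −1/τ ≈ -0.19258.
#1 (-11,-10): internal coord -11 + (-10)·τ' = -9.07418; -9.07418 ∉ [-1.3, 0.3) → out
#2 (2,11): internal coord 2 + (11)·τ' = -0.11841; -0.11841 ∈ [-1.3, 0.3) → IN Λ
#3 (1,11): internal coord 1 + (11)·τ' = -1.11841; -1.11841 ∈ [-1.3, 0.3) → IN Λ
#4 (2,13): internal coord 2 + (13)·τ' = -0.50357; -0.50357 ∈ [-1.3, 0.3) → IN Λ
#5 (-6,-7): internal coord -6 + (-7)·τ' = -4.65192; -4.65192 ∉ [-1.3, 0.3) → out

2, 3, 4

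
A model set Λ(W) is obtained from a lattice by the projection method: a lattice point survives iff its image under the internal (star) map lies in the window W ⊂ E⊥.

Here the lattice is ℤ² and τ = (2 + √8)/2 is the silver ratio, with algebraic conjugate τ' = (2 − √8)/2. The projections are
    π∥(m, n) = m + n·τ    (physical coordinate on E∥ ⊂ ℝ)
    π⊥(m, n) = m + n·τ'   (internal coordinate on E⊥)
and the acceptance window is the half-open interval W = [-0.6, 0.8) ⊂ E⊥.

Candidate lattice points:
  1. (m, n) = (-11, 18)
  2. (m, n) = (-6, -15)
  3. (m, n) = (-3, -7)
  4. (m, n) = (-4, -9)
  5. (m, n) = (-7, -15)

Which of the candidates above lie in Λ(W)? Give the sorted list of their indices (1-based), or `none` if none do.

2, 3, 4

Numerically τ ≈ 2.41421 and τ' = −1/τ ≈ -0.41421.
[1] lift (-11,18): star map gives -18.45584; window check -0.6 ≤ -18.45584 < 0.8 is false → out
[2] lift (-6,-15): star map gives 0.21320; window check -0.6 ≤ 0.21320 < 0.8 is true → IN Λ
[3] lift (-3,-7): star map gives -0.10051; window check -0.6 ≤ -0.10051 < 0.8 is true → IN Λ
[4] lift (-4,-9): star map gives -0.27208; window check -0.6 ≤ -0.27208 < 0.8 is true → IN Λ
[5] lift (-7,-15): star map gives -0.78680; window check -0.6 ≤ -0.78680 < 0.8 is false → out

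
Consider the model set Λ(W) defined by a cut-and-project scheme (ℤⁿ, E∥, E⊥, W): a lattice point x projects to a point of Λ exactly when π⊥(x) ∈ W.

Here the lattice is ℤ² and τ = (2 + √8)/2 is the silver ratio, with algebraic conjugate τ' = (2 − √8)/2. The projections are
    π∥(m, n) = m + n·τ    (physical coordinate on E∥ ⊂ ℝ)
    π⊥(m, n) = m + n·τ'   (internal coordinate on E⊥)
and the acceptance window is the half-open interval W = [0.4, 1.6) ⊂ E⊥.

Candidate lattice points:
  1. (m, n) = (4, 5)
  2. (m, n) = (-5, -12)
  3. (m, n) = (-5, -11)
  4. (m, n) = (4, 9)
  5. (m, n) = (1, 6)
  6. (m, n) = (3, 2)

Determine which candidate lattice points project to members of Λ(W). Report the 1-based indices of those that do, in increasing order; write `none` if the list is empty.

Compute τ' = (2−√8)/2 = -0.4142, so π⊥(m,n) = m -0.4142·n.
candidate 1: (m,n)=(4,5) → π∥ = 4+5·τ ≈ 16.0711, π⊥ = 4+5·τ' ≈ 1.9289 ∉ [0.4, 1.6) ⇒ out
candidate 2: (m,n)=(-5,-12) → π∥ = -5-12·τ ≈ -33.9706, π⊥ = -5-12·τ' ≈ -0.0294 ∉ [0.4, 1.6) ⇒ out
candidate 3: (m,n)=(-5,-11) → π∥ = -5-11·τ ≈ -31.5563, π⊥ = -5-11·τ' ≈ -0.4437 ∉ [0.4, 1.6) ⇒ out
candidate 4: (m,n)=(4,9) → π∥ = 4+9·τ ≈ 25.7279, π⊥ = 4+9·τ' ≈ 0.2721 ∉ [0.4, 1.6) ⇒ out
candidate 5: (m,n)=(1,6) → π∥ = 1+6·τ ≈ 15.4853, π⊥ = 1+6·τ' ≈ -1.4853 ∉ [0.4, 1.6) ⇒ out
candidate 6: (m,n)=(3,2) → π∥ = 3+2·τ ≈ 7.8284, π⊥ = 3+2·τ' ≈ 2.1716 ∉ [0.4, 1.6) ⇒ out

none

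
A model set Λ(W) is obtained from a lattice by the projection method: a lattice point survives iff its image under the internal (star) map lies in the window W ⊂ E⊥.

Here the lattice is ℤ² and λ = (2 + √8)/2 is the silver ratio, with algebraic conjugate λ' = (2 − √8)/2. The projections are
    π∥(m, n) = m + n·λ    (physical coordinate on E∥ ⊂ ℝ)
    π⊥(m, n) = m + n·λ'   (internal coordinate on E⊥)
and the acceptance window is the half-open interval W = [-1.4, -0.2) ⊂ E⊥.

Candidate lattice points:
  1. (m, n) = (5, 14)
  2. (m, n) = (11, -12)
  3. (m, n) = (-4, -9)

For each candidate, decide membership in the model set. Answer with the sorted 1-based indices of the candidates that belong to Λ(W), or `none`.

1, 3

Numerically λ ≈ 2.414214 and λ' = −1/λ ≈ -0.414214.
#1 (5,14): internal coord 5 + (14)·λ' = -0.798990; -0.798990 ∈ [-1.4, -0.2) → IN Λ
#2 (11,-12): internal coord 11 + (-12)·λ' = +15.970563; +15.970563 ∉ [-1.4, -0.2) → out
#3 (-4,-9): internal coord -4 + (-9)·λ' = -0.272078; -0.272078 ∈ [-1.4, -0.2) → IN Λ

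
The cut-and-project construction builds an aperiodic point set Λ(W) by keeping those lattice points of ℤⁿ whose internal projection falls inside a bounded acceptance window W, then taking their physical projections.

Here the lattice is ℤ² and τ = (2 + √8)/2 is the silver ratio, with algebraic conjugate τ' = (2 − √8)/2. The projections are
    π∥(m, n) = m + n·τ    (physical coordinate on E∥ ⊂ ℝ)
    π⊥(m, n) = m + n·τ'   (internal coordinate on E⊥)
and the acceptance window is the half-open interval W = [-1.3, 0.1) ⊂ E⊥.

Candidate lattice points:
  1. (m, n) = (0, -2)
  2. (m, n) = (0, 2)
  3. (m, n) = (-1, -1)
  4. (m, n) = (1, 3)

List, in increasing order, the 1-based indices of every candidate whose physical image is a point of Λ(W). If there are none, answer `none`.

2, 3, 4

Compute τ' = (2−√8)/2 = -0.41421, so π⊥(m,n) = m -0.41421·n.
#1 (0,-2): internal coord 0 + (-2)·τ' = +0.82843; +0.82843 ∉ [-1.3, 0.1) → out
#2 (0,2): internal coord 0 + (2)·τ' = -0.82843; -0.82843 ∈ [-1.3, 0.1) → IN Λ
#3 (-1,-1): internal coord -1 + (-1)·τ' = -0.58579; -0.58579 ∈ [-1.3, 0.1) → IN Λ
#4 (1,3): internal coord 1 + (3)·τ' = -0.24264; -0.24264 ∈ [-1.3, 0.1) → IN Λ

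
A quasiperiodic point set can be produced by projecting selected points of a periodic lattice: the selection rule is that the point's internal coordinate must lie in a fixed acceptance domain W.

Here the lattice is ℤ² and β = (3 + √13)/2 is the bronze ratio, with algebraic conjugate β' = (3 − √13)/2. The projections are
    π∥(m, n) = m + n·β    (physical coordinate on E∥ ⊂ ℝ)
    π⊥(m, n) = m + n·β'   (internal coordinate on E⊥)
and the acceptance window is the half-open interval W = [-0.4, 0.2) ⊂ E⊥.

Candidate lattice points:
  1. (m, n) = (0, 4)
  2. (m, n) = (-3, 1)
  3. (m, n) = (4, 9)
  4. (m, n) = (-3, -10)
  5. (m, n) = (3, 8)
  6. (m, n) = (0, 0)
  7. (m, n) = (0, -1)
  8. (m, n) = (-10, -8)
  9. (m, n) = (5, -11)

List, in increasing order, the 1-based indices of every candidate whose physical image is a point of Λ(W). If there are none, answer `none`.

4, 6

Numerically β ≈ 3.30278 and β' = −1/β ≈ -0.30278.
#1 (0,4): internal coord 0 + (4)·β' = -1.21110; -1.21110 ∉ [-0.4, 0.2) → out
#2 (-3,1): internal coord -3 + (1)·β' = -3.30278; -3.30278 ∉ [-0.4, 0.2) → out
#3 (4,9): internal coord 4 + (9)·β' = +1.27502; +1.27502 ∉ [-0.4, 0.2) → out
#4 (-3,-10): internal coord -3 + (-10)·β' = +0.02776; +0.02776 ∈ [-0.4, 0.2) → IN Λ
#5 (3,8): internal coord 3 + (8)·β' = +0.57779; +0.57779 ∉ [-0.4, 0.2) → out
#6 (0,0): internal coord 0 + (0)·β' = +0.00000; +0.00000 ∈ [-0.4, 0.2) → IN Λ
#7 (0,-1): internal coord 0 + (-1)·β' = +0.30278; +0.30278 ∉ [-0.4, 0.2) → out
#8 (-10,-8): internal coord -10 + (-8)·β' = -7.57779; -7.57779 ∉ [-0.4, 0.2) → out
#9 (5,-11): internal coord 5 + (-11)·β' = +8.33053; +8.33053 ∉ [-0.4, 0.2) → out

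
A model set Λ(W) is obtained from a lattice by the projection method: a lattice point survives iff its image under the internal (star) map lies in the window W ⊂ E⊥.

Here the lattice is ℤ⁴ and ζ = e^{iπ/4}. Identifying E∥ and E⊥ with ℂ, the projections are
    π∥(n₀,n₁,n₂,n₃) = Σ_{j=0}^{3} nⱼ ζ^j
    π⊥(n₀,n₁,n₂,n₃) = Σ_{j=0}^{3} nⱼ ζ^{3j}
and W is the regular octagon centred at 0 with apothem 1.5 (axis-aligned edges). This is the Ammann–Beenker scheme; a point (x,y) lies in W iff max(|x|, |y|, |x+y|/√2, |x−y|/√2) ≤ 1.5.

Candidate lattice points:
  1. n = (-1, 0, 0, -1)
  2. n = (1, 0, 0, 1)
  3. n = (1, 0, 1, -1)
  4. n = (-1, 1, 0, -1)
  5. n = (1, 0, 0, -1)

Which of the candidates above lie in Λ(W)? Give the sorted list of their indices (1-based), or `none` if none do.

5

With ζ = e^{iπ/4} the internal vectors are ζ^0,ζ^3,ζ^6,ζ^9.
candidate 1: n = (-1, 0, 0, -1) → π⊥ ≈ (-1.7071, -0.7071); max(|x|,|y|,|x±y|/√2) = 1.7071 > 1.5 ⇒ ∉ W
candidate 2: n = (1, 0, 0, 1) → π⊥ ≈ (+1.7071, +0.7071); max(|x|,|y|,|x±y|/√2) = 1.7071 > 1.5 ⇒ ∉ W
candidate 3: n = (1, 0, 1, -1) → π⊥ ≈ (+0.2929, -1.7071); max(|x|,|y|,|x±y|/√2) = 1.7071 > 1.5 ⇒ ∉ W
candidate 4: n = (-1, 1, 0, -1) → π⊥ ≈ (-2.4142, +0.0000); max(|x|,|y|,|x±y|/√2) = 2.4142 > 1.5 ⇒ ∉ W
candidate 5: n = (1, 0, 0, -1) → π⊥ ≈ (+0.2929, -0.7071); max(|x|,|y|,|x±y|/√2) = 0.7071 ≤ 1.5 ⇒ ∈ W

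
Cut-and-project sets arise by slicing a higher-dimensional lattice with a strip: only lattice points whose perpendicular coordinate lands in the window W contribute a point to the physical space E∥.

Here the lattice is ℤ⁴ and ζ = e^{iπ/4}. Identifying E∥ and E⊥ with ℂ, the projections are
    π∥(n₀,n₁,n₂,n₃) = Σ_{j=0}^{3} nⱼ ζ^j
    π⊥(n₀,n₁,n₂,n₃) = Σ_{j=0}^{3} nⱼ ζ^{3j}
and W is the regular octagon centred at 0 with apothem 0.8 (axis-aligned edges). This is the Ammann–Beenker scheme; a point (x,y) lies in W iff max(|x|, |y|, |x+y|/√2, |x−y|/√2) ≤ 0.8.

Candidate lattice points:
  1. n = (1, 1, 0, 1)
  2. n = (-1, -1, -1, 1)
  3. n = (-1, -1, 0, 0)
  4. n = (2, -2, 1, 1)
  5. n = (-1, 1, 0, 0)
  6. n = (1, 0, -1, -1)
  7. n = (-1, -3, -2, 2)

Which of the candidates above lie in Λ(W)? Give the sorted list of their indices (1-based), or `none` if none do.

Internal map: ζ^{3j} for j=0..3 gives (1,0), (−√2/2,√2/2), (0,−1), (√2/2,√2/2).
candidate 1: n = (1, 1, 0, 1) → π⊥ ≈ (+1.00000, +1.41421); max(|x|,|y|,|x±y|/√2) = 1.70711 > 0.8 ⇒ ∉ W
candidate 2: n = (-1, -1, -1, 1) → π⊥ ≈ (+0.41421, +1.00000); max(|x|,|y|,|x±y|/√2) = 1.00000 > 0.8 ⇒ ∉ W
candidate 3: n = (-1, -1, 0, 0) → π⊥ ≈ (-0.29289, -0.70711); max(|x|,|y|,|x±y|/√2) = 0.70711 ≤ 0.8 ⇒ ∈ W
candidate 4: n = (2, -2, 1, 1) → π⊥ ≈ (+4.12132, -1.70711); max(|x|,|y|,|x±y|/√2) = 4.12132 > 0.8 ⇒ ∉ W
candidate 5: n = (-1, 1, 0, 0) → π⊥ ≈ (-1.70711, +0.70711); max(|x|,|y|,|x±y|/√2) = 1.70711 > 0.8 ⇒ ∉ W
candidate 6: n = (1, 0, -1, -1) → π⊥ ≈ (+0.29289, +0.29289); max(|x|,|y|,|x±y|/√2) = 0.41421 ≤ 0.8 ⇒ ∈ W
candidate 7: n = (-1, -3, -2, 2) → π⊥ ≈ (+2.53553, +1.29289); max(|x|,|y|,|x±y|/√2) = 2.70711 > 0.8 ⇒ ∉ W

3, 6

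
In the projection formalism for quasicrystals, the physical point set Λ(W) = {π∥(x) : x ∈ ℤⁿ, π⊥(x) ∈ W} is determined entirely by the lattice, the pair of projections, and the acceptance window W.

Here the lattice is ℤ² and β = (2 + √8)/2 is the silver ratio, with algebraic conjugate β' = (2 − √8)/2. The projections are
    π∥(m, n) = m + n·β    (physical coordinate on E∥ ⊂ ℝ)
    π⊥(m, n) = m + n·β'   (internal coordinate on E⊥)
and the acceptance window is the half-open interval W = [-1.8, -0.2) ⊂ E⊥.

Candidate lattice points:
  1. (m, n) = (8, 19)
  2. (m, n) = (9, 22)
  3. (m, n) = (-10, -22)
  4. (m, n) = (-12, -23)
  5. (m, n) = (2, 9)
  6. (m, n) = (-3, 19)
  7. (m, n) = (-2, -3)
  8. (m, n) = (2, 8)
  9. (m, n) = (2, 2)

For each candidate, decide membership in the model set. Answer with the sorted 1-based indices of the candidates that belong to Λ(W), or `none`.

Numerically β ≈ 2.414214 and β' = −1/β ≈ -0.414214.
candidate 1: (m,n)=(8,19) → π∥ = 8+19·β ≈ 53.870058, π⊥ = 8+19·β' ≈ 0.129942 ∉ [-1.8, -0.2) ⇒ out
candidate 2: (m,n)=(9,22) → π∥ = 9+22·β ≈ 62.112698, π⊥ = 9+22·β' ≈ -0.112698 ∉ [-1.8, -0.2) ⇒ out
candidate 3: (m,n)=(-10,-22) → π∥ = -10-22·β ≈ -63.112698, π⊥ = -10-22·β' ≈ -0.887302 ∈ [-1.8, -0.2) ⇒ IN Λ
candidate 4: (m,n)=(-12,-23) → π∥ = -12-23·β ≈ -67.526912, π⊥ = -12-23·β' ≈ -2.473088 ∉ [-1.8, -0.2) ⇒ out
candidate 5: (m,n)=(2,9) → π∥ = 2+9·β ≈ 23.727922, π⊥ = 2+9·β' ≈ -1.727922 ∈ [-1.8, -0.2) ⇒ IN Λ
candidate 6: (m,n)=(-3,19) → π∥ = -3+19·β ≈ 42.870058, π⊥ = -3+19·β' ≈ -10.870058 ∉ [-1.8, -0.2) ⇒ out
candidate 7: (m,n)=(-2,-3) → π∥ = -2-3·β ≈ -9.242641, π⊥ = -2-3·β' ≈ -0.757359 ∈ [-1.8, -0.2) ⇒ IN Λ
candidate 8: (m,n)=(2,8) → π∥ = 2+8·β ≈ 21.313708, π⊥ = 2+8·β' ≈ -1.313708 ∈ [-1.8, -0.2) ⇒ IN Λ
candidate 9: (m,n)=(2,2) → π∥ = 2+2·β ≈ 6.828427, π⊥ = 2+2·β' ≈ 1.171573 ∉ [-1.8, -0.2) ⇒ out

3, 5, 7, 8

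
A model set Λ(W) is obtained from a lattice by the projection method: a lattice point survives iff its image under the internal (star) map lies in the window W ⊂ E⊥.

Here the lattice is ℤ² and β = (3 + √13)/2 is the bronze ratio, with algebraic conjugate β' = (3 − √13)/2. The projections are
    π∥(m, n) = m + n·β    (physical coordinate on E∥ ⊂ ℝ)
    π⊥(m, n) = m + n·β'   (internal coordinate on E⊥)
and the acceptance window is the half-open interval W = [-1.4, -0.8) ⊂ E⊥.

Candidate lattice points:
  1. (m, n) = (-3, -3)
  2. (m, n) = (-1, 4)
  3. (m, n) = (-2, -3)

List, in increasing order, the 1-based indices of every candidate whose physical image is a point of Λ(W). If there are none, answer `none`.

β' = (3−√13)/2 ≈ -0.302776.
candidate 1: (m,n)=(-3,-3) → π∥ = -3-3·β ≈ -12.908327, π⊥ = -3-3·β' ≈ -2.091673 ∉ [-1.4, -0.8) ⇒ out
candidate 2: (m,n)=(-1,4) → π∥ = -1+4·β ≈ 12.211103, π⊥ = -1+4·β' ≈ -2.211103 ∉ [-1.4, -0.8) ⇒ out
candidate 3: (m,n)=(-2,-3) → π∥ = -2-3·β ≈ -11.908327, π⊥ = -2-3·β' ≈ -1.091673 ∈ [-1.4, -0.8) ⇒ IN Λ

3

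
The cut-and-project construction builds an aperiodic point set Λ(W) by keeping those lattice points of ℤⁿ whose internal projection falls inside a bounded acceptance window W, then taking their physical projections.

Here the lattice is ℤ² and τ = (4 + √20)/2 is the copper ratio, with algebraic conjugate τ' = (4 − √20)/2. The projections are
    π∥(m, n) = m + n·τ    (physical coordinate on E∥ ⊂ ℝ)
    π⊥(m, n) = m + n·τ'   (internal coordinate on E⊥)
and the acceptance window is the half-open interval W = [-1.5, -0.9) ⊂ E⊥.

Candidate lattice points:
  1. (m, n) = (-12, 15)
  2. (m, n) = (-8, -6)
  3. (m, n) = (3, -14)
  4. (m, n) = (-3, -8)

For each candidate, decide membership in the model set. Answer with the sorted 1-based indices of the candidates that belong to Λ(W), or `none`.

4

τ' = (4−√20)/2 ≈ -0.236068.
#1 (-12,15): internal coord -12 + (15)·τ' = -15.541020; -15.541020 ∉ [-1.5, -0.9) → out
#2 (-8,-6): internal coord -8 + (-6)·τ' = -6.583592; -6.583592 ∉ [-1.5, -0.9) → out
#3 (3,-14): internal coord 3 + (-14)·τ' = +6.304952; +6.304952 ∉ [-1.5, -0.9) → out
#4 (-3,-8): internal coord -3 + (-8)·τ' = -1.111456; -1.111456 ∈ [-1.5, -0.9) → IN Λ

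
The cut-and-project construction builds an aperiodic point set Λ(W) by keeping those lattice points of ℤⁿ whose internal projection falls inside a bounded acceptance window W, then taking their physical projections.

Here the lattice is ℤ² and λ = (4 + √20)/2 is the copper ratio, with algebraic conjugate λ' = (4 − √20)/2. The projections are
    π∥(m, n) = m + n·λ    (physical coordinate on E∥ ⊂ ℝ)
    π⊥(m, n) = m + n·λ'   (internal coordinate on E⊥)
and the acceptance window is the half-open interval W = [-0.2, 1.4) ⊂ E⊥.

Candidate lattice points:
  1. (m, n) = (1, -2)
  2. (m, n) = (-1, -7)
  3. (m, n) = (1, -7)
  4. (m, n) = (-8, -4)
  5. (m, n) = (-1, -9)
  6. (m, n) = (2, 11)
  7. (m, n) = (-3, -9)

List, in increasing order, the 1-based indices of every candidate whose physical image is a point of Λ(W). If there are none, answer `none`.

Numerically λ ≈ 4.236068 and λ' = −1/λ ≈ -0.236068.
[1] lift (1,-2): star map gives 1.472136; window check -0.2 ≤ 1.472136 < 1.4 is false → out
[2] lift (-1,-7): star map gives 0.652476; window check -0.2 ≤ 0.652476 < 1.4 is true → IN Λ
[3] lift (1,-7): star map gives 2.652476; window check -0.2 ≤ 2.652476 < 1.4 is false → out
[4] lift (-8,-4): star map gives -7.055728; window check -0.2 ≤ -7.055728 < 1.4 is false → out
[5] lift (-1,-9): star map gives 1.124612; window check -0.2 ≤ 1.124612 < 1.4 is true → IN Λ
[6] lift (2,11): star map gives -0.596748; window check -0.2 ≤ -0.596748 < 1.4 is false → out
[7] lift (-3,-9): star map gives -0.875388; window check -0.2 ≤ -0.875388 < 1.4 is false → out

2, 5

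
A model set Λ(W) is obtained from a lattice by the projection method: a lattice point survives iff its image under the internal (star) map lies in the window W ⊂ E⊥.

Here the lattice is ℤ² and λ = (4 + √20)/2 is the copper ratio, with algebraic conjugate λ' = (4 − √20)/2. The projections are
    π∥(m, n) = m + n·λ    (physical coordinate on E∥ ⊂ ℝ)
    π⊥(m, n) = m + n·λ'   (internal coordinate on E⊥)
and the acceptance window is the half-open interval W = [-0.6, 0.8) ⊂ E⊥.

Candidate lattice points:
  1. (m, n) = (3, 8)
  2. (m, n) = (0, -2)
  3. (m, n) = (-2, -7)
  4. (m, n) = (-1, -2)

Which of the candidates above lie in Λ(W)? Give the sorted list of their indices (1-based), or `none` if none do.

Compute λ' = (4−√20)/2 = -0.236068, so π⊥(m,n) = m -0.236068·n.
candidate 1: (m,n)=(3,8) → π∥ = 3+8·λ ≈ 36.888544, π⊥ = 3+8·λ' ≈ 1.111456 ∉ [-0.6, 0.8) ⇒ out
candidate 2: (m,n)=(0,-2) → π∥ = 0-2·λ ≈ -8.472136, π⊥ = 0-2·λ' ≈ 0.472136 ∈ [-0.6, 0.8) ⇒ IN Λ
candidate 3: (m,n)=(-2,-7) → π∥ = -2-7·λ ≈ -31.652476, π⊥ = -2-7·λ' ≈ -0.347524 ∈ [-0.6, 0.8) ⇒ IN Λ
candidate 4: (m,n)=(-1,-2) → π∥ = -1-2·λ ≈ -9.472136, π⊥ = -1-2·λ' ≈ -0.527864 ∈ [-0.6, 0.8) ⇒ IN Λ

2, 3, 4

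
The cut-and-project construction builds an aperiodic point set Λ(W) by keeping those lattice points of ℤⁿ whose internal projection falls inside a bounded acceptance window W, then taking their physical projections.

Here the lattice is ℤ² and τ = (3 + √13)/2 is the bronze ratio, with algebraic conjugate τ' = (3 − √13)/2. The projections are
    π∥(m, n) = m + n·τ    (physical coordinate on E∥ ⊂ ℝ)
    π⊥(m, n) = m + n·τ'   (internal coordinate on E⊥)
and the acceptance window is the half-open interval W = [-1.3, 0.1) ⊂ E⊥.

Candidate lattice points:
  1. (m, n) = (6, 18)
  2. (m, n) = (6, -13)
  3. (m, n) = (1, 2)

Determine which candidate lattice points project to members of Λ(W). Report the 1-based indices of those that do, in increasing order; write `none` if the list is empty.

τ' = (3−√13)/2 ≈ -0.30278.
#1 (6,18): internal coord 6 + (18)·τ' = +0.55004; +0.55004 ∉ [-1.3, 0.1) → out
#2 (6,-13): internal coord 6 + (-13)·τ' = +9.93608; +9.93608 ∉ [-1.3, 0.1) → out
#3 (1,2): internal coord 1 + (2)·τ' = +0.39445; +0.39445 ∉ [-1.3, 0.1) → out

none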